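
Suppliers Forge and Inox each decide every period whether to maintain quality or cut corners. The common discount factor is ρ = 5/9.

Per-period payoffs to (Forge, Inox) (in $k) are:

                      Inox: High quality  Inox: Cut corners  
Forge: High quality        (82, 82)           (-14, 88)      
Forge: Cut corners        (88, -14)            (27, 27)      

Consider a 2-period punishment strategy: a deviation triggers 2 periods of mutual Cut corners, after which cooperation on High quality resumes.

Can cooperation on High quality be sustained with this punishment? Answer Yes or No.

A one-shot deviation gives 88 now, then 27 for 2 periods, then back to 82.
Gain from deviating: (88−82) today; loss: (82−27) in each of the next 2 periods.
No-deviation condition: (82−27)(ρ+…+ρ^2) ≥ 88−82, i.e. ρ+…+ρ^2 ≥ 6/55.
At ρ = 5/9: ρ+…+ρ^2 = 0.8642 ≥ 0.1091.
So cooperation is sustainable.

Yes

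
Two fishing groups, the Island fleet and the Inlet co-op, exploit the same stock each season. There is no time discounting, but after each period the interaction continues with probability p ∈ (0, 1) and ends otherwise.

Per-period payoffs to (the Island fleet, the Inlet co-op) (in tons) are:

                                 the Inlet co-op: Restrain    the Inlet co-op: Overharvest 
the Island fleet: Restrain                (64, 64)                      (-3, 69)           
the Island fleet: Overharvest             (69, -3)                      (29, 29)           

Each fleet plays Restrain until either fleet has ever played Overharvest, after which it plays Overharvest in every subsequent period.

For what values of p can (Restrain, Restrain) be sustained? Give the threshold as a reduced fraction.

1/8

With no time discounting, the continuation probability p plays the role of the discount factor.
Grim-trigger IC: 64/(1−p) ≥ 69 + 29p/(1−p) ⇒ p ≥ (69−64)/(69−29) = 1/8.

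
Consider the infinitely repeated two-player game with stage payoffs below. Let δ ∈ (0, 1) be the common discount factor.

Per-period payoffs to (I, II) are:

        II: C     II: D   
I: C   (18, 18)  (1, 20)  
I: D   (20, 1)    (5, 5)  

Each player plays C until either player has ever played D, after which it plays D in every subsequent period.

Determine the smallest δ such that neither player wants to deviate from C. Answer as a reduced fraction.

18/(1−δ) ≥ 20 + 5δ/(1−δ)
18 ≥ 20 − 15δ
δ ≥ 2/15.

2/15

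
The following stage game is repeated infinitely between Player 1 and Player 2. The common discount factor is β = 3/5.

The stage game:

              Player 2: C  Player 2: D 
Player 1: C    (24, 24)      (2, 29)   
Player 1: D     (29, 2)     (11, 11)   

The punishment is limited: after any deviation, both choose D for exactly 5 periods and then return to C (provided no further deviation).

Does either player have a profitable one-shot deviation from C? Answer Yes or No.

Comparing payoff streams over the 6 periods until play realigns: cooperate → 24(1+β+…+β^5); deviate → 29 + 11(β+…+β^5).
Cooperation is sustained iff (24−11)(β+…+β^5) ≥ 29−24.
β+…+β^5 = 3/5·(1−(3/5)^5)/(1−3/5) = 1.3834, and (29−24)/(24−11) = 0.3846.
1.3834 ≥ 0.3846, so cooperation is sustainable.

No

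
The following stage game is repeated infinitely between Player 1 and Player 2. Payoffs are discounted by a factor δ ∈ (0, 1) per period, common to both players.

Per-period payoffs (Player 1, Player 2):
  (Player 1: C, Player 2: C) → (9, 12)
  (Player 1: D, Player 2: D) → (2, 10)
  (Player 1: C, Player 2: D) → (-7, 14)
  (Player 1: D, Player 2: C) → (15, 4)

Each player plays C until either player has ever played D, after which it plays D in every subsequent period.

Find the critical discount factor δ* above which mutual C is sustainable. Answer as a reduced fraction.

1/2

Player 1's threshold: (15−9)/(15−2) = 6/13.
Player 2's threshold: (14−12)/(14−10) = 1/2.
6/13 < 1/2, so Player 2 binds and δ* = 1/2.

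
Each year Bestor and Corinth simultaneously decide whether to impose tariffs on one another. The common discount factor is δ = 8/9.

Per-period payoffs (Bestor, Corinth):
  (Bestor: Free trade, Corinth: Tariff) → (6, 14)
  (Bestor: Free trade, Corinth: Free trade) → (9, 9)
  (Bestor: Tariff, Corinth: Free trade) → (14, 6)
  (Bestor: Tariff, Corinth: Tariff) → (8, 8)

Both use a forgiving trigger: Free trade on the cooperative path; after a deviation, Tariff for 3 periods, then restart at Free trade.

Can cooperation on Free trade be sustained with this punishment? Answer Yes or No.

No

A one-shot deviation gives 14 now, then 8 for 3 periods, then back to 9.
Gain from deviating: (14−9) today; loss: (9−8) in each of the next 3 periods.
No-deviation condition: (9−8)(δ+…+δ^3) ≥ 14−9, i.e. δ+…+δ^3 ≥ 5.
At δ = 8/9: δ+…+δ^3 = 2.3813 < 5.0000.
So cooperation is not sustainable.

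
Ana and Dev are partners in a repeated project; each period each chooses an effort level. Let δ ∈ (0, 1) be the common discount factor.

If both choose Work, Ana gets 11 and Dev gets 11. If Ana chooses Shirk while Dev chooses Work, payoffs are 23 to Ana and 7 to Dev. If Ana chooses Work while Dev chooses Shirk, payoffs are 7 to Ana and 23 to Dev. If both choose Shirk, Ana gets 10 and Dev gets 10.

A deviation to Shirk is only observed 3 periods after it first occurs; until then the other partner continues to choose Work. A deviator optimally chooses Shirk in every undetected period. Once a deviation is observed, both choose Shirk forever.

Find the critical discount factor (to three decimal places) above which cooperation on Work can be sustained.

Deviating for the 3 undetected periods gains 23−11 = 12 per period over cooperation, then loses 11−10 = 1 per period forever once punishment starts.
Gain: 12(1 + δ + … + δ^2); loss: 1·δ^3/(1−δ).
No profitable deviation ⇔ 12(1−δ^3) ≤ 1·δ^3, i.e. δ^3 ≥ 12/(12+1) = 12/13.
Hence δ ≥ (12/13)^(1/3) ≈ 0.974.

0.974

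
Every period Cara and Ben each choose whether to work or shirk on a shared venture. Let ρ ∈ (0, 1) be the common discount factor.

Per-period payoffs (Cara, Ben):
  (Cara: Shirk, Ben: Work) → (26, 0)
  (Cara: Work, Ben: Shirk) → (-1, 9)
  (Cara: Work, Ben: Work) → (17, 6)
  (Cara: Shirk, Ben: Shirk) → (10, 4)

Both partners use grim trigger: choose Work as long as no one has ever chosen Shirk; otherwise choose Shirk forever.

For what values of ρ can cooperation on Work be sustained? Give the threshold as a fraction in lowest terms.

3/5

Cara's threshold: (26−17)/(26−10) = 9/16.
Ben's threshold: (9−6)/(9−4) = 3/5.
9/16 < 3/5, so Ben binds and ρ* = 3/5.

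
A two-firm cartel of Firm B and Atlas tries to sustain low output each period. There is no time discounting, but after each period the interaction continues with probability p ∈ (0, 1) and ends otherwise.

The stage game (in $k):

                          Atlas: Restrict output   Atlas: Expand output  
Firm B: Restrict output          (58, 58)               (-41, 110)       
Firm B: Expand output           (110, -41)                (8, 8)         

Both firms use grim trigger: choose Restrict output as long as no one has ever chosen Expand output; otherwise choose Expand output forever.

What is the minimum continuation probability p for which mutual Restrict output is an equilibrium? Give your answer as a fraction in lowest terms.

26/51

With no time discounting, the continuation probability p plays the role of the discount factor.
Grim-trigger IC: 58/(1−p) ≥ 110 + 8p/(1−p) ⇒ p ≥ (110−58)/(110−8) = 26/51.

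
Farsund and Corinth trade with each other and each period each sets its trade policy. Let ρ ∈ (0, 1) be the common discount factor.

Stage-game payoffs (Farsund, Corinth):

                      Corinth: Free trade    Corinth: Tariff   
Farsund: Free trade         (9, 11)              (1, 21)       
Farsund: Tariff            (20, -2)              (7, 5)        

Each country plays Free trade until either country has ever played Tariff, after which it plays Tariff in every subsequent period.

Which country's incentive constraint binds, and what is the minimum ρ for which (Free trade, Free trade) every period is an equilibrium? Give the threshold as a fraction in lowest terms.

Farsund; ρ ≥ 11/13

Farsund: cooperation gives 9 each period; deviation gives 20 once then 7 forever.
  9/(1−ρ) ≥ 20 + 7ρ/(1−ρ) ⇒ ρ ≥ 11/13.
Corinth: cooperation gives 11 each period; deviation gives 21 once then 5 forever.
  ρ ≥ 10/16 = 5/8.
Both must hold, so the binding constraint is Farsund's: ρ ≥ 11/13.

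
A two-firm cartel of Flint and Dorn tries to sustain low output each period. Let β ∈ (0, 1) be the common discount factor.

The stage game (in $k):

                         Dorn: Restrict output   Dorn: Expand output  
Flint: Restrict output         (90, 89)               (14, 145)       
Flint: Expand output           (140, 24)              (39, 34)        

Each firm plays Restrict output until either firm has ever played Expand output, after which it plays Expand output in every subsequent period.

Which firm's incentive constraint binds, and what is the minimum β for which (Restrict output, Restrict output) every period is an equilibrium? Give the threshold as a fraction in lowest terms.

Dorn; β ≥ 56/111

For Flint: deviation gain 140−90 = 50, per-period punishment loss 90−39 = 51. IC gives β ≥ 50/101.
For Dorn: gain 56, loss 55 per period, so β ≥ 56/111.
The tighter constraint is Dorn's, so cooperation needs β ≥ 56/111.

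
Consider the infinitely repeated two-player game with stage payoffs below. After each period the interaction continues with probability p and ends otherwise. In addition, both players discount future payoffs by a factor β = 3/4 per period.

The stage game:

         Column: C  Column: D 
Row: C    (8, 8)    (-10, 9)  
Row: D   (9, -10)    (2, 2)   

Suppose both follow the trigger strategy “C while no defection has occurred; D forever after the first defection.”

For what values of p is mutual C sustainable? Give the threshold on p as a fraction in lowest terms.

Expected continuation weight on next period's payoff is β·p = 3/4·p, which plays the role of the discount factor.
Cooperation requires 3/4·p ≥ (9−8)/(9−2) = 1/7, hence p ≥ 4/21.

4/21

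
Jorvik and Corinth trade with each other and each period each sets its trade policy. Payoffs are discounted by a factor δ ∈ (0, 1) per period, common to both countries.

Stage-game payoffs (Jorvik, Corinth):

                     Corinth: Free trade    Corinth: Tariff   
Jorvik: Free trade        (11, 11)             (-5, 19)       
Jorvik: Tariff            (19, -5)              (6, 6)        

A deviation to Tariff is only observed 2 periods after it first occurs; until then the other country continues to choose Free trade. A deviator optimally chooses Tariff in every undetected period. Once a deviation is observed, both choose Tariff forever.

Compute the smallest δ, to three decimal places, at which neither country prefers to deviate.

The best deviation is to choose Tariff for all 2 undetected periods, earning 19 each, then 6 forever once detected.
Deviation value: 19(1−δ^2)/(1−δ) + 6δ^2/(1−δ); cooperation value: 11/(1−δ).
IC: 11 ≥ 19(1−δ^2) + 6δ^2 = 19 − 13δ^2.
So δ^2 ≥ 8/13, giving δ ≥ (8/13)^(1/2) ≈ 0.784.

0.784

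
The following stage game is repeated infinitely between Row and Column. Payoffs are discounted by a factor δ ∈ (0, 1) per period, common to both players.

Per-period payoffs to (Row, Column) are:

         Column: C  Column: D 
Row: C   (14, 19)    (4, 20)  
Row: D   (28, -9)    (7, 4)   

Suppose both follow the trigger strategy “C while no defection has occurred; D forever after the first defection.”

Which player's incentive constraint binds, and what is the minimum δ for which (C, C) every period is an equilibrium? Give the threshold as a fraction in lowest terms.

Row; δ ≥ 2/3

For Row: deviation gain 28−14 = 14, per-period punishment loss 14−7 = 7. IC gives δ ≥ 14/21 = 2/3.
For Column: gain 1, loss 15 per period, so δ ≥ 1/16.
The tighter constraint is Row's, so cooperation needs δ ≥ 2/3.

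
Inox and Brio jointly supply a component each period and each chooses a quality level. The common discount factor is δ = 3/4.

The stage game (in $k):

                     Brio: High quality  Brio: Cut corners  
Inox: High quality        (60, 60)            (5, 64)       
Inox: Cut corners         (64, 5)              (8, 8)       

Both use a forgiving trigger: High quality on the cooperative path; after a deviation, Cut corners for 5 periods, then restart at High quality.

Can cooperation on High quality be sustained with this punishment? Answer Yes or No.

Comparing payoff streams over the 6 periods until play realigns: cooperate → 60(1+δ+…+δ^5); deviate → 64 + 8(δ+…+δ^5).
Cooperation is sustained iff (60−8)(δ+…+δ^5) ≥ 64−60.
δ+…+δ^5 = 3/4·(1−(3/4)^5)/(1−3/4) = 2.2881, and (64−60)/(60−8) = 0.0769.
2.2881 ≥ 0.0769, so cooperation is sustainable.

Yes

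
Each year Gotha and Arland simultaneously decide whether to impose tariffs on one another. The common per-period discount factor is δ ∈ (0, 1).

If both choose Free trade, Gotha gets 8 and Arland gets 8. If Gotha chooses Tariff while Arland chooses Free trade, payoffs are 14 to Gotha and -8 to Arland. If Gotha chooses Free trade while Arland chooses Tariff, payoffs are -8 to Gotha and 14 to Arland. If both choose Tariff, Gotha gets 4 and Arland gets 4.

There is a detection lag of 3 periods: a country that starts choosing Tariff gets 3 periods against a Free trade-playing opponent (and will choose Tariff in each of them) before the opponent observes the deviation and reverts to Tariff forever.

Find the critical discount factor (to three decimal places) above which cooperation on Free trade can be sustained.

0.843

A deviator earns 14 for 3 periods, then 4 forever; cooperating earns 8 forever. Multiplying the IC by (1−δ):
8 ≥ 14(1−δ^3) + 4δ^3, so 10·δ^3 ≥ 6 and δ^3 ≥ 3/5.
δ ≥ (3/5)^(1/3) ≈ 0.843.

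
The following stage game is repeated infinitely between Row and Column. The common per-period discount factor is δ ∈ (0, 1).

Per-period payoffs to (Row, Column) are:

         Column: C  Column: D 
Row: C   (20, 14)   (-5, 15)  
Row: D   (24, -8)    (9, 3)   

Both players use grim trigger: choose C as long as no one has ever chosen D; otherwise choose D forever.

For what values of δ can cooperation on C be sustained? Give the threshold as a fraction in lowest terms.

Row's threshold: (24−20)/(24−9) = 4/15.
Column's threshold: (15−14)/(15−3) = 1/12.
4/15 > 1/12, so Row binds and δ* = 4/15.

4/15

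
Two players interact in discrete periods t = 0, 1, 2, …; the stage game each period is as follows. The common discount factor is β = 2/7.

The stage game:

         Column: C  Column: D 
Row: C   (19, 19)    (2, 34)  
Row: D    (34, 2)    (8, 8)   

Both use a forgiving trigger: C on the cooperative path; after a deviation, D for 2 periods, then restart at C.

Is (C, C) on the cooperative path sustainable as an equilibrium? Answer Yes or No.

A one-shot deviation gives 34 now, then 8 for 2 periods, then back to 19.
Gain from deviating: (34−19) today; loss: (19−8) in each of the next 2 periods.
No-deviation condition: (19−8)(β+…+β^2) ≥ 34−19, i.e. β+…+β^2 ≥ 15/11.
At β = 2/7: β+…+β^2 = 0.3673 < 1.3636.
So cooperation is not sustainable.

No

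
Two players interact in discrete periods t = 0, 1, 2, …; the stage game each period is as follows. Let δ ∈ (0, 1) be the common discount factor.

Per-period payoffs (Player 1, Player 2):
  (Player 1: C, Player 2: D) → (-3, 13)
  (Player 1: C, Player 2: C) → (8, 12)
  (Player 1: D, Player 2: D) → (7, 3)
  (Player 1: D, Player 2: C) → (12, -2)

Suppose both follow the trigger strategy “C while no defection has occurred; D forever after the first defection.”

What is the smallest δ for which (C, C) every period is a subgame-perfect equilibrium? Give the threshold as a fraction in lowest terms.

4/5

Player 1: cooperation gives 8 each period; deviation gives 12 once then 7 forever.
  8/(1−δ) ≥ 12 + 7δ/(1−δ) ⇒ δ ≥ 4/5.
Player 2: cooperation gives 12 each period; deviation gives 13 once then 3 forever.
  δ ≥ 1/10.
Both must hold, so the binding constraint is Player 1's: δ ≥ 4/5.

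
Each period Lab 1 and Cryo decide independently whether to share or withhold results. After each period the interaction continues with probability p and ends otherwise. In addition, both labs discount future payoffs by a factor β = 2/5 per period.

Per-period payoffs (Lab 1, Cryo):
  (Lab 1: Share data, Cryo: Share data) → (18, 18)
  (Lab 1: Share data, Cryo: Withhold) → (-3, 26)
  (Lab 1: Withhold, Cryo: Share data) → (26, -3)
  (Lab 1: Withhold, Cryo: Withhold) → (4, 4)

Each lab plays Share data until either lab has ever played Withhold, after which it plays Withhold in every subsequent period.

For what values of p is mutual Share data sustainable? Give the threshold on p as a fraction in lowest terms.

With continuation probability p and discount β, the effective per-period discount factor is βp.
Grim-trigger IC: βp ≥ (26−18)/(26−4) = 4/11.
So p ≥ (4/11)/(2/5) = 10/11.

10/11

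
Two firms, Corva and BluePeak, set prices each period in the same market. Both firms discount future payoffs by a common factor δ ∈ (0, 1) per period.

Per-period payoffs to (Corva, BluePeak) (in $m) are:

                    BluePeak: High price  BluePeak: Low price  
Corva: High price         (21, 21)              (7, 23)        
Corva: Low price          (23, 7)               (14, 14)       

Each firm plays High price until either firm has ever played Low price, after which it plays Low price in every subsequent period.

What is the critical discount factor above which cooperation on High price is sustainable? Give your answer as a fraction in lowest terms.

21/(1−δ) ≥ 23 + 14δ/(1−δ)
21 ≥ 23 − 9δ
δ ≥ 2/9.

2/9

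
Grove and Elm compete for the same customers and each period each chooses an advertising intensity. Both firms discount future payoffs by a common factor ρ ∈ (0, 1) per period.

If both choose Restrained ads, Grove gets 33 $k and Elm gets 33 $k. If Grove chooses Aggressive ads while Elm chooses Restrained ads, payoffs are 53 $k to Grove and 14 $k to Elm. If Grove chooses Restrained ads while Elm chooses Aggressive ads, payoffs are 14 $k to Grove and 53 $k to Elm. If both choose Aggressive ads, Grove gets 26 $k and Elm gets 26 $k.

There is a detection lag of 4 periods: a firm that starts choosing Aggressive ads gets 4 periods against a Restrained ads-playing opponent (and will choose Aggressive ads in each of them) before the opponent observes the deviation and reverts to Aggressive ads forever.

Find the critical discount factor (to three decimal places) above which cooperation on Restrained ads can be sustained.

Deviating for the 4 undetected periods gains 53−33 = 20 per period over cooperation, then loses 33−26 = 7 per period forever once punishment starts.
Gain: 20(1 + ρ + … + ρ^3); loss: 7·ρ^4/(1−ρ).
No profitable deviation ⇔ 20(1−ρ^4) ≤ 7·ρ^4, i.e. ρ^4 ≥ 20/(20+7) = 20/27.
Hence ρ ≥ (20/27)^(1/4) ≈ 0.928.

0.928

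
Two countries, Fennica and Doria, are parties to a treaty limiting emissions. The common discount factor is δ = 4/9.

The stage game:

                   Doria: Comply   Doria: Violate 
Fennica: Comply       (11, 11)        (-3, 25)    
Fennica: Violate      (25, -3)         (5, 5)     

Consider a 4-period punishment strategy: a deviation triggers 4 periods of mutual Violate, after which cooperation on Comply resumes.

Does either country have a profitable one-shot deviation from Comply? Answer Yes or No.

Yes

A one-shot deviation gives 25 now, then 5 for 4 periods, then back to 11.
Gain from deviating: (25−11) today; loss: (11−5) in each of the next 4 periods.
No-deviation condition: (11−5)(δ+…+δ^4) ≥ 25−11, i.e. δ+…+δ^4 ≥ 7/3.
At δ = 4/9: δ+…+δ^4 = 0.7688 < 2.3333.
So cooperation is not sustainable.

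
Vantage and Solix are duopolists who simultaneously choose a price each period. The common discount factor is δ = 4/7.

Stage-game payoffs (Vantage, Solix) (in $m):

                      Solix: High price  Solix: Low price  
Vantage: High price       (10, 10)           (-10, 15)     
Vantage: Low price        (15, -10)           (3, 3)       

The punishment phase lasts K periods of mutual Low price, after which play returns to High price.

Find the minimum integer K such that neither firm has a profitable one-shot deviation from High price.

2

IC: δ(1−δ^K)/(1−δ) ≥ (15−10)/(10−3) = 5/7.
With δ = 4/7: need 1 − δ^K ≥ 5/7·(1−4/7)/(4/7), i.e. δ^K ≤ 0.4643.
Since (4/7)^1 = 0.5714 and (4/7)^2 = 0.3265, the smallest such K is 2.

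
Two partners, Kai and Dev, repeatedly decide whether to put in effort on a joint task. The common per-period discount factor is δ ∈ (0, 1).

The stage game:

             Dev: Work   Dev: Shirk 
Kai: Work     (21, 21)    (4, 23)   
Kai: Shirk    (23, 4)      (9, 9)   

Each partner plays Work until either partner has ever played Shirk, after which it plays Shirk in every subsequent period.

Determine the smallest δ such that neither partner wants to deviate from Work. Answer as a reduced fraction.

1/7

Cooperation forever yields 21 each period: 21/(1−δ).
Deviating yields 23 once, then 9 forever: 23 + 9δ/(1−δ).
No profitable deviation requires 21/(1−δ) ≥ 23 + 9δ/(1−δ).
Multiplying by (1−δ): 21 ≥ 23(1−δ) + 9δ = 23 − 14δ.
So 14δ ≥ 2, i.e. δ ≥ 2/14 = 1/7.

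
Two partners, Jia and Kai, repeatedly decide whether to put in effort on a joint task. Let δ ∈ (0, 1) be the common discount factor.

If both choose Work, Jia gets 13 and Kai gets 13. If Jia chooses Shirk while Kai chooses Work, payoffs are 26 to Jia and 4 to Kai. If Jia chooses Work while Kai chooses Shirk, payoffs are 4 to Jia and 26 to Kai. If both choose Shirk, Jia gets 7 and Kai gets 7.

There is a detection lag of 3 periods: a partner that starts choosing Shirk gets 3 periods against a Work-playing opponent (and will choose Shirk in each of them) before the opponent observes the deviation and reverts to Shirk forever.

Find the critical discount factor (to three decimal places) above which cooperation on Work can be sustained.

Deviating for the 3 undetected periods gains 26−13 = 13 per period over cooperation, then loses 13−7 = 6 per period forever once punishment starts.
Gain: 13(1 + δ + … + δ^2); loss: 6·δ^3/(1−δ).
No profitable deviation ⇔ 13(1−δ^3) ≤ 6·δ^3, i.e. δ^3 ≥ 13/(13+6) = 13/19.
Hence δ ≥ (13/19)^(1/3) ≈ 0.881.

0.881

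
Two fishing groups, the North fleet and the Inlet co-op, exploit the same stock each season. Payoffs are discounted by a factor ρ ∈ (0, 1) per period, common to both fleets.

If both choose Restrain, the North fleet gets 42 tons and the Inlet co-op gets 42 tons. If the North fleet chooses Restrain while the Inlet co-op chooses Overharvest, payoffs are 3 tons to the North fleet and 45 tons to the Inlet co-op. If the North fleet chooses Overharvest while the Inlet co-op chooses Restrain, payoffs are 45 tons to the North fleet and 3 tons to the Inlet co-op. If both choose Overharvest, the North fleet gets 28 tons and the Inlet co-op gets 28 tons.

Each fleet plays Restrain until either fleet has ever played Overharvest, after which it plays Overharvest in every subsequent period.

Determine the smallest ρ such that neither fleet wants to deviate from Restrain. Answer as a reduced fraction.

3/17

Under grim trigger the critical discount factor is (T−C)/(T−P) with T = 45, C = 42, P = 28.
ρ* = (45−42)/(45−28) = 3/17.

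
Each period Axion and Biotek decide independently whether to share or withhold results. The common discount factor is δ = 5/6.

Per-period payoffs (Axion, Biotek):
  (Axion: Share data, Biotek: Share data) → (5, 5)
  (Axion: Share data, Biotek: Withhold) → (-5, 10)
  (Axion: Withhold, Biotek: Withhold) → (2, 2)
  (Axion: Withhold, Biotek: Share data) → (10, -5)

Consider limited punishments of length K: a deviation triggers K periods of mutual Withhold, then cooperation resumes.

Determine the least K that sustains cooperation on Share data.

3

Need Σ_{k=1}^{K} δ^k ≥ (10−5)/(5−2) = 1.6667 at δ = 5/6.
At K = 2 the sum is 1.5278 < 1.6667; at K = 3 it is 2.1065 ≥ 1.6667.
So the minimum punishment length is K = 3.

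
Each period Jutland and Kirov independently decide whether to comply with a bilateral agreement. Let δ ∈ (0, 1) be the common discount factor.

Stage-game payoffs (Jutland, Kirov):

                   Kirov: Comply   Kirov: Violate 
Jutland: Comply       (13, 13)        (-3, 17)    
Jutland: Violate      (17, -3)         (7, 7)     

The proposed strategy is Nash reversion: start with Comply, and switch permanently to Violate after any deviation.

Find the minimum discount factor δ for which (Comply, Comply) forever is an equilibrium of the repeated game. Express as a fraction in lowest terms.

One-period gain from deviating is 17 − 13 = 4. The loss is 13 − 7 = 6 in every subsequent period, with present value 6·δ/(1−δ).
Deviation is unprofitable when 6·δ/(1−δ) ≥ 4, i.e. δ/(1−δ) ≥ 2/3.
Equivalently δ ≥ 4/(4+6) = 2/5.

2/5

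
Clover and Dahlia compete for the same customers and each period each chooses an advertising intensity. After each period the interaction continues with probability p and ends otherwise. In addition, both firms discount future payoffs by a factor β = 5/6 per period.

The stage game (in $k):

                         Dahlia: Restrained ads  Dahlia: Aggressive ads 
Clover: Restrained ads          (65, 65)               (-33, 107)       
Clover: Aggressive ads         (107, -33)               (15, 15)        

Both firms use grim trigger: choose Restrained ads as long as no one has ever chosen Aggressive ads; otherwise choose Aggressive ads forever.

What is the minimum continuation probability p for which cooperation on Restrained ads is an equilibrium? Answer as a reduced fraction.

63/115

Expected continuation weight on next period's payoff is β·p = 5/6·p, which plays the role of the discount factor.
Cooperation requires 5/6·p ≥ (107−65)/(107−15) = 21/46, hence p ≥ 63/115.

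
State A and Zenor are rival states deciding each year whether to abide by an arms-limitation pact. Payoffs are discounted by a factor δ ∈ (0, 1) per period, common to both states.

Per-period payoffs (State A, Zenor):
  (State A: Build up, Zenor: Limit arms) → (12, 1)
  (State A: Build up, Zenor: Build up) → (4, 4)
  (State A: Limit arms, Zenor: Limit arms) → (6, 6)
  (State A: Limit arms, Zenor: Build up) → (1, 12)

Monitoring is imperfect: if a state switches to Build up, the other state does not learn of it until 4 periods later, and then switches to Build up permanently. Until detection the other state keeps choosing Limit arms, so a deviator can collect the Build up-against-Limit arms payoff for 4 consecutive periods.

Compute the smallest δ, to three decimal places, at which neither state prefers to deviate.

0.931

The best deviation is to choose Build up for all 4 undetected periods, earning 12 each, then 4 forever once detected.
Deviation value: 12(1−δ^4)/(1−δ) + 4δ^4/(1−δ); cooperation value: 6/(1−δ).
IC: 6 ≥ 12(1−δ^4) + 4δ^4 = 12 − 8δ^4.
So δ^4 ≥ 6/8 = 3/4, giving δ ≥ (3/4)^(1/4) ≈ 0.931.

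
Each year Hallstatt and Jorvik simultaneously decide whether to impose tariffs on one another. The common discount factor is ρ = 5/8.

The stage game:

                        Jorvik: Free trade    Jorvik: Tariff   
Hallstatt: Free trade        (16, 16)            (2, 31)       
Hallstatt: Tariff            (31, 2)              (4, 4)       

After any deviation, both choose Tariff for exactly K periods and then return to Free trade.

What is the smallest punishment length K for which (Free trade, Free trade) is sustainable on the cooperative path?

No profitable deviation requires (16−4)(ρ+…+ρ^K) ≥ 31−16, i.e. ρ+…+ρ^K ≥ 5/4 ≈ 1.2500.
With ρ = 5/8, the partial sums are K=1: 0.6250, K=2: 1.0156, K=3: 1.2598.
K = 3 is the first length at which the sum reaches 1.2500.

3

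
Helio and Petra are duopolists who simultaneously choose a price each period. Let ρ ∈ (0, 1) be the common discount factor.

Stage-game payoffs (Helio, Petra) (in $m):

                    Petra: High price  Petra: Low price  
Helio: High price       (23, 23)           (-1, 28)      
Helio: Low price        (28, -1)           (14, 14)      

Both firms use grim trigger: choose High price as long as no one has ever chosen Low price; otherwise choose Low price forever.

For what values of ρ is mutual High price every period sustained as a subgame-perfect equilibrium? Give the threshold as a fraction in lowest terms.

Under grim trigger the critical discount factor is (T−C)/(T−P) with T = 28, C = 23, P = 14.
ρ* = (28−23)/(28−14) = 5/14.

5/14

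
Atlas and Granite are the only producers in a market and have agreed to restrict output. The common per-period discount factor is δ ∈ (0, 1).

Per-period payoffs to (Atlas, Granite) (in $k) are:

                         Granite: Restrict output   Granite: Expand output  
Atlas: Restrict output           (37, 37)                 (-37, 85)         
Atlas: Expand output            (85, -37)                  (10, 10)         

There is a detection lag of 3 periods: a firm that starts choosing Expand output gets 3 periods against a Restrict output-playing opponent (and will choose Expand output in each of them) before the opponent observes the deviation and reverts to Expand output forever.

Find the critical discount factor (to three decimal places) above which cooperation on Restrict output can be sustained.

0.862

Deviating for the 3 undetected periods gains 85−37 = 48 per period over cooperation, then loses 37−10 = 27 per period forever once punishment starts.
Gain: 48(1 + δ + … + δ^2); loss: 27·δ^3/(1−δ).
No profitable deviation ⇔ 48(1−δ^3) ≤ 27·δ^3, i.e. δ^3 ≥ 48/(48+27) = 16/25.
Hence δ ≥ (16/25)^(1/3) ≈ 0.862.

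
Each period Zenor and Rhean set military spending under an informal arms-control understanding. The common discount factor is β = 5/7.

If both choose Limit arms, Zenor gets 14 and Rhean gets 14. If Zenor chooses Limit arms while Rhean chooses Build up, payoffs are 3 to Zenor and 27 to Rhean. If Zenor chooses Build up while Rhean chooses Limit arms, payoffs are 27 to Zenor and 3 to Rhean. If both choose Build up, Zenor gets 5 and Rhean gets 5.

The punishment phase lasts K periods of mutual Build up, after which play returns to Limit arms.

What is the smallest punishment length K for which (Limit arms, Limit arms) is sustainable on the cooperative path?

3

IC: β(1−β^K)/(1−β) ≥ (27−14)/(14−5) = 13/9.
With β = 5/7: need 1 − β^K ≥ 13/9·(1−5/7)/(5/7), i.e. β^K ≤ 0.4222.
Since (5/7)^2 = 0.5102 and (5/7)^3 = 0.3644, the smallest such K is 3.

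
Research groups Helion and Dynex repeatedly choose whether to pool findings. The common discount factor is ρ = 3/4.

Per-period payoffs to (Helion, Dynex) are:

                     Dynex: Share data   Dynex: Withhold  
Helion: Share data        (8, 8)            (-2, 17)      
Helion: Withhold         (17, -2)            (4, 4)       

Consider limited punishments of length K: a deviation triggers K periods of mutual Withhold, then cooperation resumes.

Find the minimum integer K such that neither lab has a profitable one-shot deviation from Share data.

5

Need Σ_{k=1}^{K} ρ^k ≥ (17−8)/(8−4) = 2.2500 at ρ = 3/4.
At K = 4 the sum is 2.0508 < 2.2500; at K = 5 it is 2.2881 ≥ 2.2500.
So the minimum punishment length is K = 5.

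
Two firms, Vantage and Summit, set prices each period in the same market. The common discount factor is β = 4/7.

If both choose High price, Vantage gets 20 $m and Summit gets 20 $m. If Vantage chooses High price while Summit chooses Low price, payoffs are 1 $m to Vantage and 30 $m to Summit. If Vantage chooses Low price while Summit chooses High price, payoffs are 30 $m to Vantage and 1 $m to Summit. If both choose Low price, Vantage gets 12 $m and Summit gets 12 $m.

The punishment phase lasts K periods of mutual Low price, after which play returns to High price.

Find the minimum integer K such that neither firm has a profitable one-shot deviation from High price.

5

Need Σ_{k=1}^{K} β^k ≥ (30−20)/(20−12) = 1.2500 at β = 4/7.
At K = 4 the sum is 1.1912 < 1.2500; at K = 5 it is 1.2521 ≥ 1.2500.
So the minimum punishment length is K = 5.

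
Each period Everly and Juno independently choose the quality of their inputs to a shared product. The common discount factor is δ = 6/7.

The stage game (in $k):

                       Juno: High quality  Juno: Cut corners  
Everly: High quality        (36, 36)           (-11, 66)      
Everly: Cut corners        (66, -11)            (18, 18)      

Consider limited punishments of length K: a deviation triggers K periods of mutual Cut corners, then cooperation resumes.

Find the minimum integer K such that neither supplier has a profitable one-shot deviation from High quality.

3

IC: δ(1−δ^K)/(1−δ) ≥ (66−36)/(36−18) = 5/3.
With δ = 6/7: need 1 − δ^K ≥ 5/3·(1−6/7)/(6/7), i.e. δ^K ≤ 0.7222.
Since (6/7)^2 = 0.7347 and (6/7)^3 = 0.6297, the smallest such K is 3.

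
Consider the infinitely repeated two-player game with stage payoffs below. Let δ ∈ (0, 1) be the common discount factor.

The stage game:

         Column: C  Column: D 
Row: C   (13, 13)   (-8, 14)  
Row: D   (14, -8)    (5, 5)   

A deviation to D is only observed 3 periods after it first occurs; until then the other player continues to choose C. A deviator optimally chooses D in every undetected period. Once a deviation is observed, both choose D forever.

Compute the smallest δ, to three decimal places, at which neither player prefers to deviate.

0.481

A deviator earns 14 for 3 periods, then 5 forever; cooperating earns 13 forever. Multiplying the IC by (1−δ):
13 ≥ 14(1−δ^3) + 5δ^3, so 9·δ^3 ≥ 1 and δ^3 ≥ 1/9.
δ ≥ (1/9)^(1/3) ≈ 0.481.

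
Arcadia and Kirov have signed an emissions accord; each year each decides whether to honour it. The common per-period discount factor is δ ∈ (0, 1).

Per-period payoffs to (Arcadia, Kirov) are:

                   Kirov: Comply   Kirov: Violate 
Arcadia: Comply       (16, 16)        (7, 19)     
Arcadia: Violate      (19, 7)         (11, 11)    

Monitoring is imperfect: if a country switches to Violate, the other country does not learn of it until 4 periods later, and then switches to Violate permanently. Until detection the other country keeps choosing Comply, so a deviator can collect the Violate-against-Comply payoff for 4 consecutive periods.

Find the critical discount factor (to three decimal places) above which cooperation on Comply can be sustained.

0.783

Deviating for the 4 undetected periods gains 19−16 = 3 per period over cooperation, then loses 16−11 = 5 per period forever once punishment starts.
Gain: 3(1 + δ + … + δ^3); loss: 5·δ^4/(1−δ).
No profitable deviation ⇔ 3(1−δ^4) ≤ 5·δ^4, i.e. δ^4 ≥ 3/(3+5) = 3/8.
Hence δ ≥ (3/8)^(1/4) ≈ 0.783.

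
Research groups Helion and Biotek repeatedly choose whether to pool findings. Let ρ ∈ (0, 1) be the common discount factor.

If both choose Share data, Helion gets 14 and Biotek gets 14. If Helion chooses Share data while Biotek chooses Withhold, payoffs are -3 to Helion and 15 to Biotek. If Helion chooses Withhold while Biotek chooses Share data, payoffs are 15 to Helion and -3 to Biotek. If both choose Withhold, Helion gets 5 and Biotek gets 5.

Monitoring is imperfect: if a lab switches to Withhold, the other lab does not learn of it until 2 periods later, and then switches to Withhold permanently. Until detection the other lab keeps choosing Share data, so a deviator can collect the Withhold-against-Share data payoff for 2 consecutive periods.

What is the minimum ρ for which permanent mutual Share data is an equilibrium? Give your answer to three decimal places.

The best deviation is to choose Withhold for all 2 undetected periods, earning 15 each, then 5 forever once detected.
Deviation value: 15(1−ρ^2)/(1−ρ) + 5ρ^2/(1−ρ); cooperation value: 14/(1−ρ).
IC: 14 ≥ 15(1−ρ^2) + 5ρ^2 = 15 − 10ρ^2.
So ρ^2 ≥ 1/10, giving ρ ≥ (1/10)^(1/2) ≈ 0.316.

0.316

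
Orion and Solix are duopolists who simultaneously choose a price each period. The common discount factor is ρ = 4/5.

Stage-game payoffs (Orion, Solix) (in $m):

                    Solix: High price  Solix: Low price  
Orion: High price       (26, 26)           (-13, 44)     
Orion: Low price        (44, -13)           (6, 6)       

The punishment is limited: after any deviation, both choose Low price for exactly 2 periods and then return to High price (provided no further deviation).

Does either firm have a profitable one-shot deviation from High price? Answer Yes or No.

A one-shot deviation gives 44 now, then 6 for 2 periods, then back to 26.
Gain from deviating: (44−26) today; loss: (26−6) in each of the next 2 periods.
No-deviation condition: (26−6)(ρ+…+ρ^2) ≥ 44−26, i.e. ρ+…+ρ^2 ≥ 9/10.
At ρ = 4/5: ρ+…+ρ^2 = 1.4400 ≥ 0.9000.
So cooperation is sustainable.

No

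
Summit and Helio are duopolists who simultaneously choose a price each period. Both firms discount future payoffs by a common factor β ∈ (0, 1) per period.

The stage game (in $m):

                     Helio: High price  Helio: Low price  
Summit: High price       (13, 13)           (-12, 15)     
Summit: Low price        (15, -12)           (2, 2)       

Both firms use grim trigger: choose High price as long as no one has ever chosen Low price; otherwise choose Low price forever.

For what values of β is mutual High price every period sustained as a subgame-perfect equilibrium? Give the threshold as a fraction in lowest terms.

One-period gain from deviating is 15 − 13 = 2. The loss is 13 − 2 = 11 in every subsequent period, with present value 11·β/(1−β).
Deviation is unprofitable when 11·β/(1−β) ≥ 2, i.e. β/(1−β) ≥ 2/11.
Equivalently β ≥ 2/(2+11) = 2/13.

2/13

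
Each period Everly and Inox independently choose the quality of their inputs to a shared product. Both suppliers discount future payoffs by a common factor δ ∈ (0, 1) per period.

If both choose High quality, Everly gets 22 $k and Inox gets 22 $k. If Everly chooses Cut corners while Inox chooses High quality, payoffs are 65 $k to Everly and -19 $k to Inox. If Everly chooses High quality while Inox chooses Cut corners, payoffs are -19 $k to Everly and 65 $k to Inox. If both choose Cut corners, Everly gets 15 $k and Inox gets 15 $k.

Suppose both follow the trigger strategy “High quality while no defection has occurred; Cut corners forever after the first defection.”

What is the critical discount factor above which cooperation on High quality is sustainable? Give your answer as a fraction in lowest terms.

Under grim trigger the critical discount factor is (T−C)/(T−P) with T = 65, C = 22, P = 15.
δ* = (65−22)/(65−15) = 43/50.

43/50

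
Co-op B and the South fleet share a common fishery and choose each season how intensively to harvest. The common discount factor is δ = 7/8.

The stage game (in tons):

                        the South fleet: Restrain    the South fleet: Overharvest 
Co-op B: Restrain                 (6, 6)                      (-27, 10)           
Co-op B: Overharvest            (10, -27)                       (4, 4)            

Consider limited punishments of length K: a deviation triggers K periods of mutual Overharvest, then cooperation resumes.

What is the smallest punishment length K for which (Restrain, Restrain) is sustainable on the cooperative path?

Need Σ_{k=1}^{K} δ^k ≥ (10−6)/(6−4) = 2.0000 at δ = 7/8.
At K = 2 the sum is 1.6406 < 2.0000; at K = 3 it is 2.3105 ≥ 2.0000.
So the minimum punishment length is K = 3.

3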